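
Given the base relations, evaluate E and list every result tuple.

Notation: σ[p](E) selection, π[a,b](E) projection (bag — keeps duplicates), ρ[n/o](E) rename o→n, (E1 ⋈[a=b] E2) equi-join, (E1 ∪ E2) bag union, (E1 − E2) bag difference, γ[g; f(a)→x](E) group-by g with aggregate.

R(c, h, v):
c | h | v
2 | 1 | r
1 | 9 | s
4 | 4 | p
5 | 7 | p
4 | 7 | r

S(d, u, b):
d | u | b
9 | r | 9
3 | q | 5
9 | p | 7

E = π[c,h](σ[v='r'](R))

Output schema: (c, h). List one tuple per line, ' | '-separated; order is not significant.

Per-node cardinality:
  R → 5
  σ[v='r'](R) → 2
  π[c,h](σ[v='r'](R)) → 2

== RESULT ==
c | h
2 | 1
4 | 7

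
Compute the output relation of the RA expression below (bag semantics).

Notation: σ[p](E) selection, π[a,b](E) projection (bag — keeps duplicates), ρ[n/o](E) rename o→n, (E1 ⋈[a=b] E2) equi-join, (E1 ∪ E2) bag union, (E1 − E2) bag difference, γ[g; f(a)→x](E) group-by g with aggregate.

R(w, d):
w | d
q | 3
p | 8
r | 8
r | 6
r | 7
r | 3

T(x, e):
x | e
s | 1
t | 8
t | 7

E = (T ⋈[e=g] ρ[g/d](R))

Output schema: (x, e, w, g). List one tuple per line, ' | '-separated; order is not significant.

Row counts bottom-up:
  T → 3
  R → 6
  ρ[g/d](R) → 6
  (T ⋈[e=g] ρ[g/d](R)) → 3

== RESULT ==
x | e | w | g
t | 7 | r | 7
t | 8 | p | 8
t | 8 | r | 8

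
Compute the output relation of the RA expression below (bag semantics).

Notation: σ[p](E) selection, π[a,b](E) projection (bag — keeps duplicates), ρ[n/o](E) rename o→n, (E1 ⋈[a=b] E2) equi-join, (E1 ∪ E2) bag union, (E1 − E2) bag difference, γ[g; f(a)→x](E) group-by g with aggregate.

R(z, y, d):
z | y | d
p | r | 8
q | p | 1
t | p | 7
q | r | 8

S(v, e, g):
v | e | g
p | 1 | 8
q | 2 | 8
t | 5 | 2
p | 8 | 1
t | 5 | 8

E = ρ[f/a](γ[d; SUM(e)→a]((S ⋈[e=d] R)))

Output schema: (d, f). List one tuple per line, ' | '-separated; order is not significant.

Row counts bottom-up:
  S → 5
  R → 4
  (S ⋈[e=d] R) → 3
  γ[d; SUM(e)→a]((S ⋈[e=d] R)) → 2
  ρ[f/a](γ[d; SUM(e)→a]((S ⋈[e=d] R))) → 2

== RESULT ==
d | f
1 | 1
8 | 16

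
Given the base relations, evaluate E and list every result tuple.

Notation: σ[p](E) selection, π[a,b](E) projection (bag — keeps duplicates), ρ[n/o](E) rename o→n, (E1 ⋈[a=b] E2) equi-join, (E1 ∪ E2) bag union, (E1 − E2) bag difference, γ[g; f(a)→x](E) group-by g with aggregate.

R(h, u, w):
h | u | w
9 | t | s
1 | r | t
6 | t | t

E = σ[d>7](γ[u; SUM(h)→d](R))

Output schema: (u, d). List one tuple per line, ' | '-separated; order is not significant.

Subexpression sizes:
  R → 3
  γ[u; SUM(h)→d](R) → 2
  σ[d>7](γ[u; SUM(h)→d](R)) → 1

== RESULT ==
u | d
t | 15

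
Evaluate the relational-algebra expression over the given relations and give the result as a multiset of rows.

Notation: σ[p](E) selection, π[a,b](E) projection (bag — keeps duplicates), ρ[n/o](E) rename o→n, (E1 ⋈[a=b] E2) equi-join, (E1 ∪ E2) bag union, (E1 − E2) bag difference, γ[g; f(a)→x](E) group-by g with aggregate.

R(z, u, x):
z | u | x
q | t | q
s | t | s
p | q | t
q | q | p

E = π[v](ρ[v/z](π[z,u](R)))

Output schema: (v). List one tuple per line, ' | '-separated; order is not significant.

Per-node cardinality:
  R → 4
  π[z,u](R) → 4
  ρ[v/z](π[z,u](R)) → 4
  π[v](ρ[v/z](π[z,u](R))) → 4

== RESULT ==
v
p
q
q
s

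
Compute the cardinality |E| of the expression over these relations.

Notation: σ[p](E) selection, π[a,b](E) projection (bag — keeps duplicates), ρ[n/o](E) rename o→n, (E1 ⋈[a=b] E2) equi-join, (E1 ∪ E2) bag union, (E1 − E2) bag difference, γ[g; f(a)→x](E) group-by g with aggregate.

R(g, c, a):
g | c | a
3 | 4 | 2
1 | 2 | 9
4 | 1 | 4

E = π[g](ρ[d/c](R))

Subexpression sizes:
  R → 3
  ρ[d/c](R) → 3
  π[g](ρ[d/c](R)) → 3

|E| = 3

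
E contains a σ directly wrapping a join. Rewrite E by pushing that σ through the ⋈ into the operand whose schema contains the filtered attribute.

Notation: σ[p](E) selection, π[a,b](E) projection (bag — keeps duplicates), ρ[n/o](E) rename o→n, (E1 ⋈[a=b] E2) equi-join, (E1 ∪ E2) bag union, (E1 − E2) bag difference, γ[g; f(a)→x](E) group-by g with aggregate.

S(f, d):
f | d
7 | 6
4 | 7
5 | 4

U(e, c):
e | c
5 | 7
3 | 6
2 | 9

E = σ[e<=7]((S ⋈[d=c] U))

σ filters on e, owned by the right side.
E' = (S ⋈[d=c] σ[e<=7](U))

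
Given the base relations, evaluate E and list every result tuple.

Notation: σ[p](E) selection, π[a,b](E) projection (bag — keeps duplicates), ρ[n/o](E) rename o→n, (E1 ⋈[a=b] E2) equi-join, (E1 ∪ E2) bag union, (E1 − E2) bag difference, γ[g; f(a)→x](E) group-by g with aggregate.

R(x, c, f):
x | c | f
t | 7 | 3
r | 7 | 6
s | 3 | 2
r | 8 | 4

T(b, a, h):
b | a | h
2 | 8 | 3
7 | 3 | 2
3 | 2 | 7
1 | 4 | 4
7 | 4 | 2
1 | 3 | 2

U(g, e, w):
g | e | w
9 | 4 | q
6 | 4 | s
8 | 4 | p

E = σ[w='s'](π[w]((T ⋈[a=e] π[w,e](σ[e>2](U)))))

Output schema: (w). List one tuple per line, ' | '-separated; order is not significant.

Per-node cardinality:
  T → 6
  U → 3
  σ[e>2](U) → 3
  π[w,e](σ[e>2](U)) → 3
  (T ⋈[a=e] π[w,e](σ[e>2](U))) → 6
  π[w]((T ⋈[a=e] π[w,e](σ[e>2](U)))) → 6
  σ[w='s'](π[w]((T ⋈[a=e] π[w,e](σ[e>2](U))))) → 2

== RESULT ==
w
s
s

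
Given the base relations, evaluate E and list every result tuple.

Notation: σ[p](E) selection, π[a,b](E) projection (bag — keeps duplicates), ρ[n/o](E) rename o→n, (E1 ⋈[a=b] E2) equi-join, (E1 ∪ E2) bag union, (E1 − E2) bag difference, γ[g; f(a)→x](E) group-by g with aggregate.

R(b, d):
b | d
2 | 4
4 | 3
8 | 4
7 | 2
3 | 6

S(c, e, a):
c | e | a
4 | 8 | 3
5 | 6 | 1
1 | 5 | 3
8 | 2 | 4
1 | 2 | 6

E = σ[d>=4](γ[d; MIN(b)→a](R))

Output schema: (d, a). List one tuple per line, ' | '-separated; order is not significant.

Row counts bottom-up:
  R → 5
  γ[d; MIN(b)→a](R) → 4
  σ[d>=4](γ[d; MIN(b)→a](R)) → 2

== RESULT ==
d | a
4 | 2
6 | 3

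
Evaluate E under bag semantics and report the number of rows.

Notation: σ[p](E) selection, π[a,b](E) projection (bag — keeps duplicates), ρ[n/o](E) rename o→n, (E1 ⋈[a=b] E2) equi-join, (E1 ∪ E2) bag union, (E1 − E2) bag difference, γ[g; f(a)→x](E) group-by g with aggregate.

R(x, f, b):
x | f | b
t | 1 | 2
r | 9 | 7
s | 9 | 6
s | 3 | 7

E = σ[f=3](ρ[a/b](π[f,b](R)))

Per-node cardinality:
  R → 4
  π[f,b](R) → 4
  ρ[a/b](π[f,b](R)) → 4
  σ[f=3](ρ[a/b](π[f,b](R))) → 1

|E| = 1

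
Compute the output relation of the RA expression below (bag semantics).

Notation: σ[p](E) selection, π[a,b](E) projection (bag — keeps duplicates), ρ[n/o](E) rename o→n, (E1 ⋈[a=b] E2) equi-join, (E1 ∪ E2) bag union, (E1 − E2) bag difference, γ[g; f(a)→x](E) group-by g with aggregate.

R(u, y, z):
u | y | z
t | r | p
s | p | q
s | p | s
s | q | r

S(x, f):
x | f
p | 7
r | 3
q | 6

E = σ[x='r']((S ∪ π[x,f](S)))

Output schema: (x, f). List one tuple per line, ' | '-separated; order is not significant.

Stepwise |·|:
  S → 3
  S → 3
  π[x,f](S) → 3
  (S ∪ π[x,f](S)) → 6
  σ[x='r']((S ∪ π[x,f](S))) → 2

== RESULT ==
x | f
r | 3
r | 3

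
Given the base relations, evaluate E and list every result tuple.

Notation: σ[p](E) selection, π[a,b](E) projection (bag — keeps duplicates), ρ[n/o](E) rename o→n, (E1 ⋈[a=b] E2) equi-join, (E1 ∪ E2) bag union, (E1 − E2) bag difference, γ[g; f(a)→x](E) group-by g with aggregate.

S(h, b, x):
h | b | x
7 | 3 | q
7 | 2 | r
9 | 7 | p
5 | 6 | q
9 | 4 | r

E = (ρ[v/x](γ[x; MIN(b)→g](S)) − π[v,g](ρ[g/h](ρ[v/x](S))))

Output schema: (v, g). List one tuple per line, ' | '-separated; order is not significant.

Per-node cardinality:
  S → 5
  γ[x; MIN(b)→g](S) → 3
  ρ[v/x](γ[x; MIN(b)→g](S)) → 3
  S → 5
  ρ[v/x](S) → 5
  ρ[g/h](ρ[v/x](S)) → 5
  π[v,g](ρ[g/h](ρ[v/x](S))) → 5
  (ρ[v/x](γ[x; MIN(b)→g](S)) − π[v,g](ρ[g/h](ρ[v/x](S)))) → 3

== RESULT ==
v | g
p | 7
q | 3
r | 2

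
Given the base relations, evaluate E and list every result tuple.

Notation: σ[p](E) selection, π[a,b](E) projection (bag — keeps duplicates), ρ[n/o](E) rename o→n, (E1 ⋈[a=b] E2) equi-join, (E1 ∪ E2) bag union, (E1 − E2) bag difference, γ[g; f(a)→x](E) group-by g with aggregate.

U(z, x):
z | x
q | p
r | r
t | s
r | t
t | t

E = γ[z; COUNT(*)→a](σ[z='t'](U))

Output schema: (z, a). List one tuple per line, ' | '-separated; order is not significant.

Subexpression sizes:
  U → 5
  σ[z='t'](U) → 2
  γ[z; COUNT(*)→a](σ[z='t'](U)) → 1

== RESULT ==
z | a
t | 2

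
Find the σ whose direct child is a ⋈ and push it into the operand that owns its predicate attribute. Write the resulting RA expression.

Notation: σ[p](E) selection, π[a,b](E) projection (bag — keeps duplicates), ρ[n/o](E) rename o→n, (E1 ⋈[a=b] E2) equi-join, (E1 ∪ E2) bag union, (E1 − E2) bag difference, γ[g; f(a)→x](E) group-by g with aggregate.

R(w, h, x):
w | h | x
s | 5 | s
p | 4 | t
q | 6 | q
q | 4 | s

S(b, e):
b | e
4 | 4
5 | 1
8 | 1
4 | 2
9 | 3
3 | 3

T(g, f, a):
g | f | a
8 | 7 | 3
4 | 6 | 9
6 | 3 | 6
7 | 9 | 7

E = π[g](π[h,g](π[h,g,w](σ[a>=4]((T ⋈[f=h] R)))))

σ filters on a, owned by the left side.
E' = π[g](π[h,g](π[h,g,w]((σ[a>=4](T) ⋈[f=h] R))))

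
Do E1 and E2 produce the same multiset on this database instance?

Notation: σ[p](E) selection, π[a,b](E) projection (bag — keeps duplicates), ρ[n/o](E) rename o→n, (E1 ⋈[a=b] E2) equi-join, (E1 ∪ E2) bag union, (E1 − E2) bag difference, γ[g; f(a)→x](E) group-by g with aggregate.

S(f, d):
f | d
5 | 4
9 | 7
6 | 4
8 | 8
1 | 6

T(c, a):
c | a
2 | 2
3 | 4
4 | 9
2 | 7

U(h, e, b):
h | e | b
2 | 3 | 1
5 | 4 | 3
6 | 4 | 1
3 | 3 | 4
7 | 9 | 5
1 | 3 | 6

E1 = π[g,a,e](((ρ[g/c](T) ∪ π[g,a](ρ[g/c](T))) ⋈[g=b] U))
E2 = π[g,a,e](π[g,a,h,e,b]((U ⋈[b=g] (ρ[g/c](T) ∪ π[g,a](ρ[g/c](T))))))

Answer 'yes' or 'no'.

E1 stepwise |·|:
  T → 4
  ρ[g/c](T) → 4
  T → 4
  ρ[g/c](T) → 4
  π[g,a](ρ[g/c](T)) → 4
  (ρ[g/c](T) ∪ π[g,a](ρ[g/c](T))) → 8
  U → 6
  ((ρ[g/c](T) ∪ π[g,a](ρ[g/c](T))) ⋈[g=b] U) → 4
  π[g,a,e](((ρ[g/c](T) ∪ π[g,a](ρ[g/c](T))) ⋈[g=b] U)) → 4
E2 stepwise |·|:
  U → 6
  T → 4
  ρ[g/c](T) → 4
  T → 4
  ρ[g/c](T) → 4
  π[g,a](ρ[g/c](T)) → 4
  (ρ[g/c](T) ∪ π[g,a](ρ[g/c](T))) → 8
  (U ⋈[b=g] (ρ[g/c](T) ∪ π[g,a](ρ[g/c](T)))) → 4
  π[g,a,h,e,b]((U ⋈[b=g] (ρ[g/c](T) ∪ π[g,a](ρ[g/c](T))))) → 4
  π[g,a,e](π[g,a,h,e,b]((U ⋈[b=g] (ρ[g/c](T) ∪ π[g,a](ρ[g/c](T)))))) → 4

E1 and E2 produce the same multiset:
g | a | e
3 | 4 | 4
3 | 4 | 4
4 | 9 | 3
4 | 9 | 3

yes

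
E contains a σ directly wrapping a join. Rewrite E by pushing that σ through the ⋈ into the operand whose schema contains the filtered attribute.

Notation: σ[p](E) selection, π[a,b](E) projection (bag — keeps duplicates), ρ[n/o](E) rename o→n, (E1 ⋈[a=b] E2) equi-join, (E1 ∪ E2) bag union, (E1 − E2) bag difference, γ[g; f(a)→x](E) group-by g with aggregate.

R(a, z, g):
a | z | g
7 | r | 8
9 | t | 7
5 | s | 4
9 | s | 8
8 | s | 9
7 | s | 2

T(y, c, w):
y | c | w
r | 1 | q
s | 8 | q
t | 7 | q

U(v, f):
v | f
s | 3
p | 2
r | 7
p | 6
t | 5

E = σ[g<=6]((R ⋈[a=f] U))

σ filters on g, owned by the left side.
E' = (σ[g<=6](R) ⋈[a=f] U)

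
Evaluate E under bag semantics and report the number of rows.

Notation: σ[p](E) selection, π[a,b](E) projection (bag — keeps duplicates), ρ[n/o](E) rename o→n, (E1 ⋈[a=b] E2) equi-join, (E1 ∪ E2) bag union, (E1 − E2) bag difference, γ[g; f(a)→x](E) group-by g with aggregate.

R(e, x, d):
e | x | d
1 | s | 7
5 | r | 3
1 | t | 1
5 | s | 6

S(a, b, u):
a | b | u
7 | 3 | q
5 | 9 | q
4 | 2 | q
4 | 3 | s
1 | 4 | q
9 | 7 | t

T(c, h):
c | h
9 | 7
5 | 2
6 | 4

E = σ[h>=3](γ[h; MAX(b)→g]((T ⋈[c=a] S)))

Subexpression sizes:
  T → 3
  S → 6
  (T ⋈[c=a] S) → 2
  γ[h; MAX(b)→g]((T ⋈[c=a] S)) → 2
  σ[h>=3](γ[h; MAX(b)→g]((T ⋈[c=a] S))) → 1

|E| = 1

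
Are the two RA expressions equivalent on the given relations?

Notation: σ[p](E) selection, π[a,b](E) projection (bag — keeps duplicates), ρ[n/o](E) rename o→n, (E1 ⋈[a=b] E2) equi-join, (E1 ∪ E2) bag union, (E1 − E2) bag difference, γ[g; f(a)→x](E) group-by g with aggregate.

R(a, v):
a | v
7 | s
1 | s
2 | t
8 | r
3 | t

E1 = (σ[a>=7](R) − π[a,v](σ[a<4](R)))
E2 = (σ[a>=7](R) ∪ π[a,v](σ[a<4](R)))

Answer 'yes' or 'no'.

E1 stepwise |·|:
  R → 5
  σ[a>=7](R) → 2
  R → 5
  σ[a<4](R) → 3
  π[a,v](σ[a<4](R)) → 3
  (σ[a>=7](R) − π[a,v](σ[a<4](R))) → 2
E2 stepwise |·|:
  R → 5
  σ[a>=7](R) → 2
  R → 5
  σ[a<4](R) → 3
  π[a,v](σ[a<4](R)) → 3
  (σ[a>=7](R) ∪ π[a,v](σ[a<4](R))) → 5

E1 result:
a | v
7 | s
8 | r
E2 result:
a | v
1 | s
2 | t
3 | t
7 | s
8 | r
Witness: (3, 't') appears 0× in E1 but 1× in E2.

no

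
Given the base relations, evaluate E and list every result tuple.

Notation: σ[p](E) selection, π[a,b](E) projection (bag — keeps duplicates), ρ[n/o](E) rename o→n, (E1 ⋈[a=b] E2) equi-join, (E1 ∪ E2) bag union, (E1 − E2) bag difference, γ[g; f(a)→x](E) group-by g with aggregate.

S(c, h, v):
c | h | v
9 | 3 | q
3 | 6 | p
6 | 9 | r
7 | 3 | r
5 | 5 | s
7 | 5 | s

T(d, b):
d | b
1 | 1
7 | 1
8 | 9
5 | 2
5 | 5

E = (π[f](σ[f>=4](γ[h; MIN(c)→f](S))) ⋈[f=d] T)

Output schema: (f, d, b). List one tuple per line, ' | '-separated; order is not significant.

Per-node cardinality:
  S → 6
  γ[h; MIN(c)→f](S) → 4
  σ[f>=4](γ[h; MIN(c)→f](S)) → 3
  π[f](σ[f>=4](γ[h; MIN(c)→f](S))) → 3
  T → 5
  (π[f](σ[f>=4](γ[h; MIN(c)→f](S))) ⋈[f=d] T) → 3

== RESULT ==
f | d | b
5 | 5 | 2
5 | 5 | 5
7 | 7 | 1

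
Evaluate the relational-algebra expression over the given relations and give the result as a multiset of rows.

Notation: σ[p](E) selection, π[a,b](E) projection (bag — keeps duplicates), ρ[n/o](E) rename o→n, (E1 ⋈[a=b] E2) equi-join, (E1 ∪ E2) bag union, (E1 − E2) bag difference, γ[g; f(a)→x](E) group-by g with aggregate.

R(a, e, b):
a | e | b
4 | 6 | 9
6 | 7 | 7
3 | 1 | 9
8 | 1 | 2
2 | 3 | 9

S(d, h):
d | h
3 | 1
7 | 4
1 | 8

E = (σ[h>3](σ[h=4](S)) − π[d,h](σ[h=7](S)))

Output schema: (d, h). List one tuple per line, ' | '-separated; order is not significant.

Stepwise |·|:
  S → 3
  σ[h=4](S) → 1
  σ[h>3](σ[h=4](S)) → 1
  S → 3
  σ[h=7](S) → 0
  π[d,h](σ[h=7](S)) → 0
  (σ[h>3](σ[h=4](S)) − π[d,h](σ[h=7](S))) → 1

== RESULT ==
d | h
7 | 4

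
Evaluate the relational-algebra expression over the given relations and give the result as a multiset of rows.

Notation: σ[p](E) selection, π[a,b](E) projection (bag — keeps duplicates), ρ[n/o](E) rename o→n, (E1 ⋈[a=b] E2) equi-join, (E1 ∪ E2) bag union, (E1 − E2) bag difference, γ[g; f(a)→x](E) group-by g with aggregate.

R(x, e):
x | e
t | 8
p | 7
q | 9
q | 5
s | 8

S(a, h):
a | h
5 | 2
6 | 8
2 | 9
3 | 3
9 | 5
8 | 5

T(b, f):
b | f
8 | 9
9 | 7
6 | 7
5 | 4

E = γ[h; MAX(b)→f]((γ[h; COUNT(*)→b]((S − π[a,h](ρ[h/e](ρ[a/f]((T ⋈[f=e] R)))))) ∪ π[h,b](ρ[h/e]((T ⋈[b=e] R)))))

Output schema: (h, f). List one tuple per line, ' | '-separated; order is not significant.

Stepwise |·|:
  S → 6
  T → 4
  R → 5
  (T ⋈[f=e] R) → 3
  ρ[a/f]((T ⋈[f=e] R)) → 3
  ρ[h/e](ρ[a/f]((T ⋈[f=e] R))) → 3
  π[a,h](ρ[h/e](ρ[a/f]((T ⋈[f=e] R)))) → 3
  (S − π[a,h](ρ[h/e](ρ[a/f]((T ⋈[f=e] R))))) → 6
  γ[h; COUNT(*)→b]((S − π[a,h](ρ[h/e](ρ[a/f]((T ⋈[f=e] R)))))) → 5
  T → 4
  R → 5
  (T ⋈[b=e] R) → 4
  ρ[h/e]((T ⋈[b=e] R)) → 4
  π[h,b](ρ[h/e]((T ⋈[b=e] R))) → 4
  (γ[h; COUNT(*)→b]((S − π[a,h](ρ[h/e](ρ[a/f]((T ⋈[f=e] R)))))) ∪ π[h,b](ρ[h/e]((T ⋈[b=e] R)))) → 9
  γ[h; MAX(b)→f]((γ[h; COUNT(*)→b]((S − π[a,h](ρ[h/e](ρ[a/f]((T ⋈[f=e] R)))))) ∪ π[h,b](ρ[h/e]((T ⋈[b=e] R))))) → 5

== RESULT ==
h | f
2 | 1
3 | 1
5 | 5
8 | 8
9 | 9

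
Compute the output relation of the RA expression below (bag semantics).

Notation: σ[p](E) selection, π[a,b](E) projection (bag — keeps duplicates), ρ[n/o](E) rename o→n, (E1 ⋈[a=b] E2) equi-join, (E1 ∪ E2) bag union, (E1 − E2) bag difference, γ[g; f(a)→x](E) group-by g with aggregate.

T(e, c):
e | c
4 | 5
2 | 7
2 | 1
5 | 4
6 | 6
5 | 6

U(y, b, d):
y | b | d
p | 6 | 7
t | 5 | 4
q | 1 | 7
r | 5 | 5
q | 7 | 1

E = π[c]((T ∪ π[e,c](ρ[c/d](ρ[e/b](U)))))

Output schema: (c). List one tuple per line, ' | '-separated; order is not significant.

Per-node cardinality:
  T → 6
  U → 5
  ρ[e/b](U) → 5
  ρ[c/d](ρ[e/b](U)) → 5
  π[e,c](ρ[c/d](ρ[e/b](U))) → 5
  (T ∪ π[e,c](ρ[c/d](ρ[e/b](U)))) → 11
  π[c]((T ∪ π[e,c](ρ[c/d](ρ[e/b](U))))) → 11

== RESULT ==
c
1
1
4
4
5
5
6
6
7
7
7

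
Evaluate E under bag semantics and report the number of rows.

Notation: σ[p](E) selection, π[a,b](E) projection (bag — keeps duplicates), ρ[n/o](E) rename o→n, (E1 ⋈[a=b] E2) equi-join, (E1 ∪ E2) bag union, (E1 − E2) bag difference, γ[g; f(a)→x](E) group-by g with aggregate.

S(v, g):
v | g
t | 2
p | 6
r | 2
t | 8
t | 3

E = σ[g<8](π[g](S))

Row counts bottom-up:
  S → 5
  π[g](S) → 5
  σ[g<8](π[g](S)) → 4

|E| = 4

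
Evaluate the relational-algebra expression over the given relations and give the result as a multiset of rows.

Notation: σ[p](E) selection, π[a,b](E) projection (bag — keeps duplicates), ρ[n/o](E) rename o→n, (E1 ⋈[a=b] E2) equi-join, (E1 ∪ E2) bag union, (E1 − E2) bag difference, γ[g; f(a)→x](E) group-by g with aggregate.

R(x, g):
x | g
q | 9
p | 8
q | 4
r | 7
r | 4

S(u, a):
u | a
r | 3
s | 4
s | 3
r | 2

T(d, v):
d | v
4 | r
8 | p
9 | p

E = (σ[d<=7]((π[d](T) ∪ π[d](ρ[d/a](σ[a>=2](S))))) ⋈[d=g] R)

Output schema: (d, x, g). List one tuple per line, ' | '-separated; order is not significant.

Per-node cardinality:
  T → 3
  π[d](T) → 3
  S → 4
  σ[a>=2](S) → 4
  ρ[d/a](σ[a>=2](S)) → 4
  π[d](ρ[d/a](σ[a>=2](S))) → 4
  (π[d](T) ∪ π[d](ρ[d/a](σ[a>=2](S)))) → 7
  σ[d<=7]((π[d](T) ∪ π[d](ρ[d/a](σ[a>=2](S))))) → 5
  R → 5
  (σ[d<=7]((π[d](T) ∪ π[d](ρ[d/a](σ[a>=2](S))))) ⋈[d=g] R) → 4

== RESULT ==
d | x | g
4 | q | 4
4 | q | 4
4 | r | 4
4 | r | 4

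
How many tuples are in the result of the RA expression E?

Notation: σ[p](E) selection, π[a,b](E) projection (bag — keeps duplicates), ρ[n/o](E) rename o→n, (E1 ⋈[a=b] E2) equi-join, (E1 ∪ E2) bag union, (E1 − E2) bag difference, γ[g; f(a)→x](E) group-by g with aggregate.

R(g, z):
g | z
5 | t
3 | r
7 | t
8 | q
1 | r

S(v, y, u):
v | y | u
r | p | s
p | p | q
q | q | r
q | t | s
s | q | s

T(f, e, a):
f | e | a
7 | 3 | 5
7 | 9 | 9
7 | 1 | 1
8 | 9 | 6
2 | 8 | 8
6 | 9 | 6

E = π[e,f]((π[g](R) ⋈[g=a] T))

Row counts bottom-up:
  R → 5
  π[g](R) → 5
  T → 6
  (π[g](R) ⋈[g=a] T) → 3
  π[e,f]((π[g](R) ⋈[g=a] T)) → 3

|E| = 3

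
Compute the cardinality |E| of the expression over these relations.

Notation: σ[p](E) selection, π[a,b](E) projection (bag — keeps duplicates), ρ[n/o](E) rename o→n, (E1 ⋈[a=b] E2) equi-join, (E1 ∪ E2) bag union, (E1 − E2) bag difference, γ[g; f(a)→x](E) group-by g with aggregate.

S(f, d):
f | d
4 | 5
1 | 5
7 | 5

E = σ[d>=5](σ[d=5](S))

Subexpression sizes:
  S → 3
  σ[d=5](S) → 3
  σ[d>=5](σ[d=5](S)) → 3

|E| = 3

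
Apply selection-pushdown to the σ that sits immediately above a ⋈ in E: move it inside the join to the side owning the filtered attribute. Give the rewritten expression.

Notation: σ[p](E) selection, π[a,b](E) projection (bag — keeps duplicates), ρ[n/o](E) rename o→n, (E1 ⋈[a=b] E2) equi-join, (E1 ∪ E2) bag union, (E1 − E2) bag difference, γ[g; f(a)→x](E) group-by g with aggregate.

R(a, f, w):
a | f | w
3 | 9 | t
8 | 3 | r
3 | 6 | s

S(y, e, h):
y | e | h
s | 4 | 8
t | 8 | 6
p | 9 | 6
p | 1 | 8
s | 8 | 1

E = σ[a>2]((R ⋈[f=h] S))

σ filters on a, owned by the left side.
E' = (σ[a>2](R) ⋈[f=h] S)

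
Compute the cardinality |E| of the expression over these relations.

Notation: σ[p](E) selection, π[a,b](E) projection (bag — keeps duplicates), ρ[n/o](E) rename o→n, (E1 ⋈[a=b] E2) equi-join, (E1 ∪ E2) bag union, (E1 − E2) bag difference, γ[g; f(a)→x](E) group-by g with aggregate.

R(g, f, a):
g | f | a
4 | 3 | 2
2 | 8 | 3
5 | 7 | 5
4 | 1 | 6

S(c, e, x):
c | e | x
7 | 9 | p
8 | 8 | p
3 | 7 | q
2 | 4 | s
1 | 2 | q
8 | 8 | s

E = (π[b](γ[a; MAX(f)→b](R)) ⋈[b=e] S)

Row counts bottom-up:
  R → 4
  γ[a; MAX(f)→b](R) → 4
  π[b](γ[a; MAX(f)→b](R)) → 4
  S → 6
  (π[b](γ[a; MAX(f)→b](R)) ⋈[b=e] S) → 3

|E| = 3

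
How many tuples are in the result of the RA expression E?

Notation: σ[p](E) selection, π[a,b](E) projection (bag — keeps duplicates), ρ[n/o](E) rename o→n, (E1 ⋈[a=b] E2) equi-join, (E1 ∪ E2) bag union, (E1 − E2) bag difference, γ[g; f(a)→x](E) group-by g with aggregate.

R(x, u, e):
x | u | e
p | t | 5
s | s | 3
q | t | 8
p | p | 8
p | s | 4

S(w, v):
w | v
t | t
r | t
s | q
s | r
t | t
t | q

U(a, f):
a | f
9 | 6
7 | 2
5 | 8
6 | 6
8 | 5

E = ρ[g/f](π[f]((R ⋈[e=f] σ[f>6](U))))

Row counts bottom-up:
  R → 5
  U → 5
  σ[f>6](U) → 1
  (R ⋈[e=f] σ[f>6](U)) → 2
  π[f]((R ⋈[e=f] σ[f>6](U))) → 2
  ρ[g/f](π[f]((R ⋈[e=f] σ[f>6](U)))) → 2

|E| = 2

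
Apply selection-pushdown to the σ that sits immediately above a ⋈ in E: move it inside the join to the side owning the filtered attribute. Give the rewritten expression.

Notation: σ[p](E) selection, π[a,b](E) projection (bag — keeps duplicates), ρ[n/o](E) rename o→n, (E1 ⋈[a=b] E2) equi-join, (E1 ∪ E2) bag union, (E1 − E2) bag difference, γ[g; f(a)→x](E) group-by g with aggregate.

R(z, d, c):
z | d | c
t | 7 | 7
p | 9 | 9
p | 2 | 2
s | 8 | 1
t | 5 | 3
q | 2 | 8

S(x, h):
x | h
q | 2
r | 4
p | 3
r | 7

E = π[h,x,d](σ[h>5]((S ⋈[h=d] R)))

σ filters on h, owned by the left side.
E' = π[h,x,d]((σ[h>5](S) ⋈[h=d] R))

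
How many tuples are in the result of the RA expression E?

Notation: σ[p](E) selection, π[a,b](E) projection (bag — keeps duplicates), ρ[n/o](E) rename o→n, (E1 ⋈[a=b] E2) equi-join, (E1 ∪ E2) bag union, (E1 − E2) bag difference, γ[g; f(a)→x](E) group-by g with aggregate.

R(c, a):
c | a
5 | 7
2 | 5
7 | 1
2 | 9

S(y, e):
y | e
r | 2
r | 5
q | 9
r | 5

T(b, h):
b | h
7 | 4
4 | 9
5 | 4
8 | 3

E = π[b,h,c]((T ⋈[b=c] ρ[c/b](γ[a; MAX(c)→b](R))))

Row counts bottom-up:
  T → 4
  R → 4
  γ[a; MAX(c)→b](R) → 4
  ρ[c/b](γ[a; MAX(c)→b](R)) → 4
  (T ⋈[b=c] ρ[c/b](γ[a; MAX(c)→b](R))) → 2
  π[b,h,c]((T ⋈[b=c] ρ[c/b](γ[a; MAX(c)→b](R)))) → 2

|E| = 2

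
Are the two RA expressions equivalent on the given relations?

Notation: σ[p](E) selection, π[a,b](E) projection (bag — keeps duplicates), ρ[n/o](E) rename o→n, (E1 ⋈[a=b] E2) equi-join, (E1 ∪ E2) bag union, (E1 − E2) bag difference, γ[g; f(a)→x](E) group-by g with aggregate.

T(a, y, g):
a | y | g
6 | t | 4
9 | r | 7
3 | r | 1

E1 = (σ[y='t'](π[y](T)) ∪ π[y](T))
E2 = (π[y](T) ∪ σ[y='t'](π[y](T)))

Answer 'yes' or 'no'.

E1 row counts bottom-up:
  T → 3
  π[y](T) → 3
  σ[y='t'](π[y](T)) → 1
  T → 3
  π[y](T) → 3
  (σ[y='t'](π[y](T)) ∪ π[y](T)) → 4
E2 row counts bottom-up:
  T → 3
  π[y](T) → 3
  T → 3
  π[y](T) → 3
  σ[y='t'](π[y](T)) → 1
  (π[y](T) ∪ σ[y='t'](π[y](T))) → 4

E1 and E2 produce the same multiset:
y
r
r
t
t

yes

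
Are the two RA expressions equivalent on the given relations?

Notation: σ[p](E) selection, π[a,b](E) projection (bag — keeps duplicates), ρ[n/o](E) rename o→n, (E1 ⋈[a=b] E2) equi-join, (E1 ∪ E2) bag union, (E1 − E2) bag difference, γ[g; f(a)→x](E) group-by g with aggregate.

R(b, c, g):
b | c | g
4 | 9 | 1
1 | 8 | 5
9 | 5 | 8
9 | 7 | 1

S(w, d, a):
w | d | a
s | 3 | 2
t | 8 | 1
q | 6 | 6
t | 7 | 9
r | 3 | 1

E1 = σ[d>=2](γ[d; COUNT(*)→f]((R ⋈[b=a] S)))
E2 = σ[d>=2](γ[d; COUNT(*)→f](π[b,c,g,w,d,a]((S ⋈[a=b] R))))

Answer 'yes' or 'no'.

E1 row counts bottom-up:
  R → 4
  S → 5
  (R ⋈[b=a] S) → 4
  γ[d; COUNT(*)→f]((R ⋈[b=a] S)) → 3
  σ[d>=2](γ[d; COUNT(*)→f]((R ⋈[b=a] S))) → 3
E2 row counts bottom-up:
  S → 5
  R → 4
  (S ⋈[a=b] R) → 4
  π[b,c,g,w,d,a]((S ⋈[a=b] R)) → 4
  γ[d; COUNT(*)→f](π[b,c,g,w,d,a]((S ⋈[a=b] R))) → 3
  σ[d>=2](γ[d; COUNT(*)→f](π[b,c,g,w,d,a]((S ⋈[a=b] R)))) → 3

E1 and E2 produce the same multiset:
d | f
3 | 1
7 | 2
8 | 1

yes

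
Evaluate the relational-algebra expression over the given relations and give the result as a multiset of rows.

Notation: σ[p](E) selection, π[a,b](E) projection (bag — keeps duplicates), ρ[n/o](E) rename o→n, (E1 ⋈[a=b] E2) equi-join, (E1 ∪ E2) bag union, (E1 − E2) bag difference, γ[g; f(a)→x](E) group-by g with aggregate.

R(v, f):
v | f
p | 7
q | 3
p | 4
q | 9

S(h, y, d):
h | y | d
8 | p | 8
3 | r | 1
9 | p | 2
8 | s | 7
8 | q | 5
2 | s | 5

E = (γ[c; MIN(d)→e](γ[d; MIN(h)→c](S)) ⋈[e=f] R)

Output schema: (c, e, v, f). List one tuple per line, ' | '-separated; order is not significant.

Per-node cardinality:
  S → 6
  γ[d; MIN(h)→c](S) → 5
  γ[c; MIN(d)→e](γ[d; MIN(h)→c](S)) → 4
  R → 4
  (γ[c; MIN(d)→e](γ[d; MIN(h)→c](S)) ⋈[e=f] R) → 1

== RESULT ==
c | e | v | f
8 | 7 | p | 7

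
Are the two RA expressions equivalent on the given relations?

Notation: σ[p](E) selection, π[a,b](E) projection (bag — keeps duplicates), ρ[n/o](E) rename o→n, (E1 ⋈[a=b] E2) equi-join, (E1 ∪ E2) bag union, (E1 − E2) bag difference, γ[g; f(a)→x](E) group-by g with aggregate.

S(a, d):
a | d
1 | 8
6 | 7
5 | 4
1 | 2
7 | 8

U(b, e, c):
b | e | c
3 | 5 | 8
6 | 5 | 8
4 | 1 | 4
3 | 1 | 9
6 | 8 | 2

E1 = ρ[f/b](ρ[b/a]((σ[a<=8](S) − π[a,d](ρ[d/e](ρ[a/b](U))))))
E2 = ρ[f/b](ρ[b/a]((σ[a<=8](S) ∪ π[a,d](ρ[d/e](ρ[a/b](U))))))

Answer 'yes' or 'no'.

E1 row counts bottom-up:
  S → 5
  σ[a<=8](S) → 5
  U → 5
  ρ[a/b](U) → 5
  ρ[d/e](ρ[a/b](U)) → 5
  π[a,d](ρ[d/e](ρ[a/b](U))) → 5
  (σ[a<=8](S) − π[a,d](ρ[d/e](ρ[a/b](U)))) → 5
  ρ[b/a]((σ[a<=8](S) − π[a,d](ρ[d/e](ρ[a/b](U))))) → 5
  ρ[f/b](ρ[b/a]((σ[a<=8](S) − π[a,d](ρ[d/e](ρ[a/b](U)))))) → 5
E2 row counts bottom-up:
  S → 5
  σ[a<=8](S) → 5
  U → 5
  ρ[a/b](U) → 5
  ρ[d/e](ρ[a/b](U)) → 5
  π[a,d](ρ[d/e](ρ[a/b](U))) → 5
  (σ[a<=8](S) ∪ π[a,d](ρ[d/e](ρ[a/b](U)))) → 10
  ρ[b/a]((σ[a<=8](S) ∪ π[a,d](ρ[d/e](ρ[a/b](U))))) → 10
  ρ[f/b](ρ[b/a]((σ[a<=8](S) ∪ π[a,d](ρ[d/e](ρ[a/b](U)))))) → 10

E1 result:
f | d
1 | 2
1 | 8
5 | 4
6 | 7
7 | 8
E2 result:
f | d
1 | 2
1 | 8
3 | 1
3 | 5
4 | 1
5 | 4
6 | 5
6 | 7
6 | 8
7 | 8
Witness: (6, 5) appears 0× in E1 but 1× in E2.

no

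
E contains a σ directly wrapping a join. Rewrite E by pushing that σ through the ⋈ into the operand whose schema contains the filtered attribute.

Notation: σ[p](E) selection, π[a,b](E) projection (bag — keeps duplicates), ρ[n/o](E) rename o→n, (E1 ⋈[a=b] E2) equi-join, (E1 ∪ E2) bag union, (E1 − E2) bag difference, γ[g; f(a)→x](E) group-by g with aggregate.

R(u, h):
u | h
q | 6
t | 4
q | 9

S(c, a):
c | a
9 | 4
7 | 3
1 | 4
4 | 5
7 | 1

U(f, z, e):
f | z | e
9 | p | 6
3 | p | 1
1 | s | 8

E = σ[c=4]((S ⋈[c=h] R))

σ filters on c, owned by the left side.
E' = (σ[c=4](S) ⋈[c=h] R)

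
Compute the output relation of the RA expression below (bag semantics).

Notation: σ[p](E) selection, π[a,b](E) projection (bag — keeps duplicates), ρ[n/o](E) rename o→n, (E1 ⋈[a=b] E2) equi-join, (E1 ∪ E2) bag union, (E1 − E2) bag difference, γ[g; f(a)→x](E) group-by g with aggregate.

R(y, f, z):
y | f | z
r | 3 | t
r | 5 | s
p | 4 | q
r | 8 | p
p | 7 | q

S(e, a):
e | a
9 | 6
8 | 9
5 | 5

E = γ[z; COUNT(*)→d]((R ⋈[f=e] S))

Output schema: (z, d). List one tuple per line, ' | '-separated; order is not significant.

Subexpression sizes:
  R → 5
  S → 3
  (R ⋈[f=e] S) → 2
  γ[z; COUNT(*)→d]((R ⋈[f=e] S)) → 2

== RESULT ==
z | d
p | 1
s | 1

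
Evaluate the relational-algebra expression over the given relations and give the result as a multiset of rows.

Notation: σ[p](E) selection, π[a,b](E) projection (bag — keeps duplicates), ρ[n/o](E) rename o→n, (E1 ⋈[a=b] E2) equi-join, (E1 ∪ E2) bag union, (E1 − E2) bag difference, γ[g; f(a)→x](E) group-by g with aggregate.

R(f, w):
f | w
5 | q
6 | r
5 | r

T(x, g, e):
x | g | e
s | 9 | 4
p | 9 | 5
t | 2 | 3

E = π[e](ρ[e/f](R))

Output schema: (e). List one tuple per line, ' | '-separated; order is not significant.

Subexpression sizes:
  R → 3
  ρ[e/f](R) → 3
  π[e](ρ[e/f](R)) → 3

== RESULT ==
e
5
5
6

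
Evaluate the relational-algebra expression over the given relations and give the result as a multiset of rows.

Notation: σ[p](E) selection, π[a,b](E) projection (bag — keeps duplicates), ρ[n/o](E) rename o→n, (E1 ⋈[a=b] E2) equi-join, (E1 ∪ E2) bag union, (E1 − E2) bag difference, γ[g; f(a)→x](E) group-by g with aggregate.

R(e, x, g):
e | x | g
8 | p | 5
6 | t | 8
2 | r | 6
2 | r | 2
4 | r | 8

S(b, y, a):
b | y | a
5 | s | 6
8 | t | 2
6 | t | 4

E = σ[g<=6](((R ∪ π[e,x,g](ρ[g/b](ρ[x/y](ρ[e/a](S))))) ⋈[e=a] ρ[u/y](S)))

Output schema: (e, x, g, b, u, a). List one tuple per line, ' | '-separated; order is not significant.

Stepwise |·|:
  R → 5
  S → 3
  ρ[e/a](S) → 3
  ρ[x/y](ρ[e/a](S)) → 3
  ρ[g/b](ρ[x/y](ρ[e/a](S))) → 3
  π[e,x,g](ρ[g/b](ρ[x/y](ρ[e/a](S)))) → 3
  (R ∪ π[e,x,g](ρ[g/b](ρ[x/y](ρ[e/a](S))))) → 8
  S → 3
  ρ[u/y](S) → 3
  ((R ∪ π[e,x,g](ρ[g/b](ρ[x/y](ρ[e/a](S))))) ⋈[e=a] ρ[u/y](S)) → 7
  σ[g<=6](((R ∪ π[e,x,g](ρ[g/b](ρ[x/y](ρ[e/a](S))))) ⋈[e=a] ρ[u/y](S))) → 4

== RESULT ==
e | x | g | b | u | a
2 | r | 2 | 8 | t | 2
2 | r | 6 | 8 | t | 2
4 | t | 6 | 6 | t | 4
6 | s | 5 | 5 | s | 6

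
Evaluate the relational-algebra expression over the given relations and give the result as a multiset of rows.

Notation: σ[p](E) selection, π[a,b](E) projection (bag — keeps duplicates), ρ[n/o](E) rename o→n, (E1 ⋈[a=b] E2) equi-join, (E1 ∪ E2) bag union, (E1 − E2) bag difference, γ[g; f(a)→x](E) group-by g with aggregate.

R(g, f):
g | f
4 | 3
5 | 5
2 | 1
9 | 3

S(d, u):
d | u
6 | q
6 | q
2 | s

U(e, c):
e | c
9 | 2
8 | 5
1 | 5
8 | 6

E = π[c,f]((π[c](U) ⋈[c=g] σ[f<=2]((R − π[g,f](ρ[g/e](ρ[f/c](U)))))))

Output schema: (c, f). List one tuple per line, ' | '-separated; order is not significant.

Per-node cardinality:
  U → 4
  π[c](U) → 4
  R → 4
  U → 4
  ρ[f/c](U) → 4
  ρ[g/e](ρ[f/c](U)) → 4
  π[g,f](ρ[g/e](ρ[f/c](U))) → 4
  (R − π[g,f](ρ[g/e](ρ[f/c](U)))) → 4
  σ[f<=2]((R − π[g,f](ρ[g/e](ρ[f/c](U))))) → 1
  (π[c](U) ⋈[c=g] σ[f<=2]((R − π[g,f](ρ[g/e](ρ[f/c](U)))))) → 1
  π[c,f]((π[c](U) ⋈[c=g] σ[f<=2]((R − π[g,f](ρ[g/e](ρ[f/c](U))))))) → 1

== RESULT ==
c | f
2 | 1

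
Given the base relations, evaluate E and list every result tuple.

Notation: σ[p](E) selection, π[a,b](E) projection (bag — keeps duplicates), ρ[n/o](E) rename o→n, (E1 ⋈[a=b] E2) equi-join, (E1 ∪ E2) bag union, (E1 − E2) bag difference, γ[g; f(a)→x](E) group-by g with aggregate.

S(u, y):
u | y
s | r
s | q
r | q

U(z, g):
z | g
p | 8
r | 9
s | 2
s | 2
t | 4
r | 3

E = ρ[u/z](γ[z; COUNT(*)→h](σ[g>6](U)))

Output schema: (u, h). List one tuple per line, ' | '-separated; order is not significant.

Subexpression sizes:
  U → 6
  σ[g>6](U) → 2
  γ[z; COUNT(*)→h](σ[g>6](U)) → 2
  ρ[u/z](γ[z; COUNT(*)→h](σ[g>6](U))) → 2

== RESULT ==
u | h
p | 1
r | 1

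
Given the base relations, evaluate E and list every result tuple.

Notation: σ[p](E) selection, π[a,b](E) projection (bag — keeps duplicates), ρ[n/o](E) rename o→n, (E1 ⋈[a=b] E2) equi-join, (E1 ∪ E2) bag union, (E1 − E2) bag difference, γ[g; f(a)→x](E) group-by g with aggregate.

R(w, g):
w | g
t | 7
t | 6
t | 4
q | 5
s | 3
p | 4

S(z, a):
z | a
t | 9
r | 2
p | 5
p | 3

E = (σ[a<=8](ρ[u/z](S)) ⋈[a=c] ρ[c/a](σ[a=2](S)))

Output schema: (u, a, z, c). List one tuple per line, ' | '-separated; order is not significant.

Stepwise |·|:
  S → 4
  ρ[u/z](S) → 4
  σ[a<=8](ρ[u/z](S)) → 3
  S → 4
  σ[a=2](S) → 1
  ρ[c/a](σ[a=2](S)) → 1
  (σ[a<=8](ρ[u/z](S)) ⋈[a=c] ρ[c/a](σ[a=2](S))) → 1

== RESULT ==
u | a | z | c
r | 2 | r | 2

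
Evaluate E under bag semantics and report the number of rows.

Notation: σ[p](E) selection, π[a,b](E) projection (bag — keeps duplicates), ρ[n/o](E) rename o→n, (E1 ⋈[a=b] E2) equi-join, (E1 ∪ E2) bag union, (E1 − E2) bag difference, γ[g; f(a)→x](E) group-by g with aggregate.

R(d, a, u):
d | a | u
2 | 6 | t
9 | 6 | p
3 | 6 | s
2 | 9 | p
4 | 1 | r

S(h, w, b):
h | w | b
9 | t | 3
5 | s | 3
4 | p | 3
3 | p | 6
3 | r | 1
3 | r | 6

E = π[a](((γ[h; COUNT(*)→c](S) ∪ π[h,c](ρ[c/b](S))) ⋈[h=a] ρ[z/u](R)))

Stepwise |·|:
  S → 6
  γ[h; COUNT(*)→c](S) → 4
  S → 6
  ρ[c/b](S) → 6
  π[h,c](ρ[c/b](S)) → 6
  (γ[h; COUNT(*)→c](S) ∪ π[h,c](ρ[c/b](S))) → 10
  R → 5
  ρ[z/u](R) → 5
  ((γ[h; COUNT(*)→c](S) ∪ π[h,c](ρ[c/b](S))) ⋈[h=a] ρ[z/u](R)) → 2
  π[a](((γ[h; COUNT(*)→c](S) ∪ π[h,c](ρ[c/b](S))) ⋈[h=a] ρ[z/u](R))) → 2

|E| = 2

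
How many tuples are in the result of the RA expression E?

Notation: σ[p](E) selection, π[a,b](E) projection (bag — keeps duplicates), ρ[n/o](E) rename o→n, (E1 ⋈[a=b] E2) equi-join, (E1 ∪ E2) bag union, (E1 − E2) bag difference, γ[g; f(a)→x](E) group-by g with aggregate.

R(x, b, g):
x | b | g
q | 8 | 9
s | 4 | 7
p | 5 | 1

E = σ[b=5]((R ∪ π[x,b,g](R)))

Stepwise |·|:
  R → 3
  R → 3
  π[x,b,g](R) → 3
  (R ∪ π[x,b,g](R)) → 6
  σ[b=5]((R ∪ π[x,b,g](R))) → 2

|E| = 2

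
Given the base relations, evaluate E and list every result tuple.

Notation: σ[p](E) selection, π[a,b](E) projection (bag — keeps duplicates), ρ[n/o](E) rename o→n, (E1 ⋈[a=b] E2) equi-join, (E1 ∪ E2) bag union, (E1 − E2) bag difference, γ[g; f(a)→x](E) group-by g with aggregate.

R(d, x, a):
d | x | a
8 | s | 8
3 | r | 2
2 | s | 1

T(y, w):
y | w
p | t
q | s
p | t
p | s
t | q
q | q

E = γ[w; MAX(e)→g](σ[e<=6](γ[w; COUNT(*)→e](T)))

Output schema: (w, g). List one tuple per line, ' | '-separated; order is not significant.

Per-node cardinality:
  T → 6
  γ[w; COUNT(*)→e](T) → 3
  σ[e<=6](γ[w; COUNT(*)→e](T)) → 3
  γ[w; MAX(e)→g](σ[e<=6](γ[w; COUNT(*)→e](T))) → 3

== RESULT ==
w | g
q | 2
s | 2
t | 2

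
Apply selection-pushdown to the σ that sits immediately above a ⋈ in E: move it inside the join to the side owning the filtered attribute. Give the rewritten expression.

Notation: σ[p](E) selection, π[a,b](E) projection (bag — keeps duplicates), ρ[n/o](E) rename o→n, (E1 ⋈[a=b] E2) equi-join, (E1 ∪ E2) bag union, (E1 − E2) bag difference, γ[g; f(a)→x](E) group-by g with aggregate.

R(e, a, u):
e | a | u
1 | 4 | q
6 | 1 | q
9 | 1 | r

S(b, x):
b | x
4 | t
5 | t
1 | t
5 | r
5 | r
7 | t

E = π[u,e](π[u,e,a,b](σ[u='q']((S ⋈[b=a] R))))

σ filters on u, owned by the right side.
E' = π[u,e](π[u,e,a,b]((S ⋈[b=a] σ[u='q'](R))))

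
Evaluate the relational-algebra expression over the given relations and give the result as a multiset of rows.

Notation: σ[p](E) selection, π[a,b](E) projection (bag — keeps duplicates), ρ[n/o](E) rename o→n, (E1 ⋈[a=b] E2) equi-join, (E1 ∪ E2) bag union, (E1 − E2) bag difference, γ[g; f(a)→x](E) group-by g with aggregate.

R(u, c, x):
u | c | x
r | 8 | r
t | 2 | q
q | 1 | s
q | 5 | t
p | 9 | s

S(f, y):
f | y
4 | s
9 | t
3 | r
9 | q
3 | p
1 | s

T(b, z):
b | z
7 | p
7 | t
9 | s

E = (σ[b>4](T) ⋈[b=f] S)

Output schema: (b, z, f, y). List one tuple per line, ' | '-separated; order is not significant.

Subexpression sizes:
  T → 3
  σ[b>4](T) → 3
  S → 6
  (σ[b>4](T) ⋈[b=f] S) → 2

== RESULT ==
b | z | f | y
9 | s | 9 | q
9 | s | 9 | t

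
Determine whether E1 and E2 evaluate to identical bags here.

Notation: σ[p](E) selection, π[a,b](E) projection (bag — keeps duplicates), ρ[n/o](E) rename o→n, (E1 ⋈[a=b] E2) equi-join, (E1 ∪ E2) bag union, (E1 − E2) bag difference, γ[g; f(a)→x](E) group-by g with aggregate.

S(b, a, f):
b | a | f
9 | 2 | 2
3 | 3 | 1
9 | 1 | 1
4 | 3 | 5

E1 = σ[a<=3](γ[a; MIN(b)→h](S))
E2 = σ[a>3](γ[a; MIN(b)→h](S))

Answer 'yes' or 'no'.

E1 row counts bottom-up:
  S → 4
  γ[a; MIN(b)→h](S) → 3
  σ[a<=3](γ[a; MIN(b)→h](S)) → 3
E2 row counts bottom-up:
  S → 4
  γ[a; MIN(b)→h](S) → 3
  σ[a>3](γ[a; MIN(b)→h](S)) → 0

E1 result:
a | h
1 | 9
2 | 9
3 | 3
E2 result:
a | h
(0 rows)
Witness: (2, 9) appears 1× in E1 but 0× in E2.

no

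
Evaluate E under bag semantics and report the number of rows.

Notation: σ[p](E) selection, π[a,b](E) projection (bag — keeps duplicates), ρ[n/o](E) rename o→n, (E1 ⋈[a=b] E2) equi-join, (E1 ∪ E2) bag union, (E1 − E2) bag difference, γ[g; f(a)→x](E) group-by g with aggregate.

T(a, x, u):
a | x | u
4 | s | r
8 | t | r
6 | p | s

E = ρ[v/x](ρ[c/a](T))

Subexpression sizes:
  T → 3
  ρ[c/a](T) → 3
  ρ[v/x](ρ[c/a](T)) → 3

|E| = 3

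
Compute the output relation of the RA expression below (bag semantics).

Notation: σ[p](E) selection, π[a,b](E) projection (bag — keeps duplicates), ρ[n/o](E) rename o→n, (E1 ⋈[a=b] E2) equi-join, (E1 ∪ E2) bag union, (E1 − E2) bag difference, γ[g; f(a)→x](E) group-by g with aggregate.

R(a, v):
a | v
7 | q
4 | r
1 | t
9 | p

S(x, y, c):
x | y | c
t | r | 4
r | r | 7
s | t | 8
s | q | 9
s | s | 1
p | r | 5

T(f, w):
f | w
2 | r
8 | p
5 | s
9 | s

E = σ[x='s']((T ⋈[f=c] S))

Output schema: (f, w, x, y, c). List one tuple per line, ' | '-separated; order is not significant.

Per-node cardinality:
  T → 4
  S → 6
  (T ⋈[f=c] S) → 3
  σ[x='s']((T ⋈[f=c] S)) → 2

== RESULT ==
f | w | x | y | c
8 | p | s | t | 8
9 | s | s | q | 9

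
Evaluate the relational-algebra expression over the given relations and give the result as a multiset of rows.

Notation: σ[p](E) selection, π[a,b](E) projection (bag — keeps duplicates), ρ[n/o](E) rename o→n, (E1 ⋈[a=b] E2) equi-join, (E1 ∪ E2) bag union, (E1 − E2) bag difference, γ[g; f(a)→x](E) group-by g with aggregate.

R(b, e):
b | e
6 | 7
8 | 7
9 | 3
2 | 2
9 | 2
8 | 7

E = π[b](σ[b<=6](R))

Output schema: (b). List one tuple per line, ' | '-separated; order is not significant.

Subexpression sizes:
  R → 6
  σ[b<=6](R) → 2
  π[b](σ[b<=6](R)) → 2

== RESULT ==
b
2
6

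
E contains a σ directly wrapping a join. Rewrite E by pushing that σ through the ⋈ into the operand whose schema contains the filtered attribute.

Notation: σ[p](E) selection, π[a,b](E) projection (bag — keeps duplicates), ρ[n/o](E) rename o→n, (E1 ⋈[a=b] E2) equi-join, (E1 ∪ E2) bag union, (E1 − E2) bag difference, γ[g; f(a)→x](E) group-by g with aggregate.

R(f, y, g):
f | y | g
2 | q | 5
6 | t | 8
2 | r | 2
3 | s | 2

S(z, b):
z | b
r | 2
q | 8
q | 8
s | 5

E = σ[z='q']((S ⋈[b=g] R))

σ filters on z, owned by the left side.
E' = (σ[z='q'](S) ⋈[b=g] R)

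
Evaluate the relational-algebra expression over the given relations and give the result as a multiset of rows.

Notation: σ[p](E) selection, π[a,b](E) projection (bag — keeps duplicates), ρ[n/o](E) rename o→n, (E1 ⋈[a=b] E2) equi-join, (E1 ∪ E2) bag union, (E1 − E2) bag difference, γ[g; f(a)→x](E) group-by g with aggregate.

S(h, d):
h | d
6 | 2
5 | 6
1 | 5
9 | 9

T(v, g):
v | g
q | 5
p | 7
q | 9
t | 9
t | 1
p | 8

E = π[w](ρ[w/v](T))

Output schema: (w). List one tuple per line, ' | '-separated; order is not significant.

Stepwise |·|:
  T → 6
  ρ[w/v](T) → 6
  π[w](ρ[w/v](T)) → 6

== RESULT ==
w
p
p
q
q
t
t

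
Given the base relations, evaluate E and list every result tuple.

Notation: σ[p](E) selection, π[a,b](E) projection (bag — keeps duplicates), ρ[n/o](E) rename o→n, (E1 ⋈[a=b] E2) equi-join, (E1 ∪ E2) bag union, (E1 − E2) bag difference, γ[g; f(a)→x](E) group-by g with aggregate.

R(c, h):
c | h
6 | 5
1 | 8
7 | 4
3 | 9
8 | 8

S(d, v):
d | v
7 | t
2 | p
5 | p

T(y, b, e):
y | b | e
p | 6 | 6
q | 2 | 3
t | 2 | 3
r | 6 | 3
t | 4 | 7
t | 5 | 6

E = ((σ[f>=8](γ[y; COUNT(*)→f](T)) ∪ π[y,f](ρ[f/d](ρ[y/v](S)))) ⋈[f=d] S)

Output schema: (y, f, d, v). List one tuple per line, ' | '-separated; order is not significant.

Row counts bottom-up:
  T → 6
  γ[y; COUNT(*)→f](T) → 4
  σ[f>=8](γ[y; COUNT(*)→f](T)) → 0
  S → 3
  ρ[y/v](S) → 3
  ρ[f/d](ρ[y/v](S)) → 3
  π[y,f](ρ[f/d](ρ[y/v](S))) → 3
  (σ[f>=8](γ[y; COUNT(*)→f](T)) ∪ π[y,f](ρ[f/d](ρ[y/v](S)))) → 3
  S → 3
  ((σ[f>=8](γ[y; COUNT(*)→f](T)) ∪ π[y,f](ρ[f/d](ρ[y/v](S)))) ⋈[f=d] S) → 3

== RESULT ==
y | f | d | v
p | 2 | 2 | p
p | 5 | 5 | p
t | 7 | 7 | t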